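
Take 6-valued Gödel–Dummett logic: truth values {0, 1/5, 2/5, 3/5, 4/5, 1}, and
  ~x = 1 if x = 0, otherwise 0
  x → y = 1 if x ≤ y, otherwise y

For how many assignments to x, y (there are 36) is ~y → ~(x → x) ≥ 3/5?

value 1: 30 assignments (counts)
value 0: 6 assignments
So 30 of the 36 assignments meet the threshold.

30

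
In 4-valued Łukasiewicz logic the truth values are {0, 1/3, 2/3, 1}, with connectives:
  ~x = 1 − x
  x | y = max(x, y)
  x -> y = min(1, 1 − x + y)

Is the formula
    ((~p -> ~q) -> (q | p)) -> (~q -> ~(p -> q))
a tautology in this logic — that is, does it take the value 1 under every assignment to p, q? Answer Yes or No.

Counterexample: take p = 0, q = 1/3.
~p = ~0 = 1
~q = ~1/3 = 2/3
~p -> ~q = 1 -> 2/3 = 2/3
q | p = 1/3 | 0 = 1/3
(~p -> ~q) -> (q | p) = 2/3 -> 1/3 = 2/3
~q = ~1/3 = 2/3
p -> q = 0 -> 1/3 = 1
~(p -> q) = ~1 = 0
~q -> ~(p -> q) = 2/3 -> 0 = 1/3
((~p -> ~q) -> (q | p)) -> (~q -> ~(p -> q)) = 2/3 -> 1/3 = 2/3
This gives 2/3 ≠ 1.

No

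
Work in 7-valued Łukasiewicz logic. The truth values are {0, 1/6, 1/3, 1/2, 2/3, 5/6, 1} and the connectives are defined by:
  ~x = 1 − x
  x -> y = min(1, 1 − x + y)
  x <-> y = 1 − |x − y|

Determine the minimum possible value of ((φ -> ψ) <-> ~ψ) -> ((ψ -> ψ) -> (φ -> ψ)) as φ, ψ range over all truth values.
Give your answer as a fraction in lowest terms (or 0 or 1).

Take φ = 1, ψ = 1/2:
φ -> ψ = 1 -> 1/2 = 1/2
~ψ = ~1/2 = 1/2
(φ -> ψ) <-> ~ψ = 1/2 <-> 1/2 = 1
ψ -> ψ = 1/2 -> 1/2 = 1
φ -> ψ = 1 -> 1/2 = 1/2
(ψ -> ψ) -> (φ -> ψ) = 1 -> 1/2 = 1/2
((φ -> ψ) <-> ~ψ) -> ((ψ -> ψ) -> (φ -> ψ)) = 1 -> 1/2 = 1/2
No assignment yields a value below 1/2, so this is the minimum.

1/2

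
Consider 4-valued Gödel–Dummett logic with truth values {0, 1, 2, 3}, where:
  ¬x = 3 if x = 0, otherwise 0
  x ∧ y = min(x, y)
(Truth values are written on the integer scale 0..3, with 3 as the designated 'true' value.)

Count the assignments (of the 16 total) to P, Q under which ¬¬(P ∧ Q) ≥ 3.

P = 0, Q = 0 ↦ 0  <
P = 0, Q = 1 ↦ 0  <
P = 0, Q = 2 ↦ 0  <
P = 0, Q = 3 ↦ 0  <
P = 1, Q = 0 ↦ 0  <
P = 1, Q = 1 ↦ 3  ≥
P = 1, Q = 2 ↦ 3  ≥
P = 1, Q = 3 ↦ 3  ≥
P = 2, Q = 0 ↦ 0  <
P = 2, Q = 1 ↦ 3  ≥
P = 2, Q = 2 ↦ 3  ≥
P = 2, Q = 3 ↦ 3  ≥
P = 3, Q = 0 ↦ 0  <
P = 3, Q = 1 ↦ 3  ≥
P = 3, Q = 2 ↦ 3  ≥
P = 3, Q = 3 ↦ 3  ≥
So 9 of the 16 assignments meet the threshold.

9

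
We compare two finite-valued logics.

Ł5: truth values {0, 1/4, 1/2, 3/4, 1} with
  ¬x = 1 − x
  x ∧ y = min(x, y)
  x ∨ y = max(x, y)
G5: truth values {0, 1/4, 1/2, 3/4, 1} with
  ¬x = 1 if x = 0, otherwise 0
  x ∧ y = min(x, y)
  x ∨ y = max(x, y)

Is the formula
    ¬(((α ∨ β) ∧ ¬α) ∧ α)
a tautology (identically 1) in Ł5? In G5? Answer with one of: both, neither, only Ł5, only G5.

only G5

In Ł5: at α = 1/4, β = 0 the value is 3/4 — not a tautology.
In G5: every assignment gives 1 — tautology.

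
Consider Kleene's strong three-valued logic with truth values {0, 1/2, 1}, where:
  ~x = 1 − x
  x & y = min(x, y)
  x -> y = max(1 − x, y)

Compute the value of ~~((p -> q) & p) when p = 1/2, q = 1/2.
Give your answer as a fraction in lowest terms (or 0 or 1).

1/2

p -> q = 1/2 -> 1/2 = 1/2
(p -> q) & p = 1/2 & 1/2 = 1/2
~((p -> q) & p) = ~1/2 = 1/2
~~((p -> q) & p) = ~1/2 = 1/2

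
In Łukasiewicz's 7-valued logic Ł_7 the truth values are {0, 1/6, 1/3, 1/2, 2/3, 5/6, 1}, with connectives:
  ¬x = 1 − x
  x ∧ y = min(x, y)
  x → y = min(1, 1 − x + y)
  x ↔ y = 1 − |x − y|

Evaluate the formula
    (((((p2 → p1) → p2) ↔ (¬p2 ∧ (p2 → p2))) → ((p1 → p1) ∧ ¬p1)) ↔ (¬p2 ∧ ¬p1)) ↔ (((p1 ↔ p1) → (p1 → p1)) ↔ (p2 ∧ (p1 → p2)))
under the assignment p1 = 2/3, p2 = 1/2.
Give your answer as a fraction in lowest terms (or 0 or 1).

1/2

p2 → p1 = 1/2 → 2/3 = 1
(p2 → p1) → p2 = 1 → 1/2 = 1/2
¬p2 = ¬1/2 = 1/2
p2 → p2 = 1/2 → 1/2 = 1
¬p2 ∧ (p2 → p2) = 1/2 ∧ 1 = 1/2
((p2 → p1) → p2) ↔ (¬p2 ∧ (p2 → p2)) = 1/2 ↔ 1/2 = 1
p1 → p1 = 2/3 → 2/3 = 1
¬p1 = ¬2/3 = 1/3
(p1 → p1) ∧ ¬p1 = 1 ∧ 1/3 = 1/3
(((p2 → p1) → p2) ↔ (¬p2 ∧ (p2 → p2))) → ((p1 → p1) ∧ ¬p1) = 1 → 1/3 = 1/3
¬p2 = ¬1/2 = 1/2
¬p1 = ¬2/3 = 1/3
¬p2 ∧ ¬p1 = 1/2 ∧ 1/3 = 1/3
((((p2 → p1) → p2) ↔ (¬p2 ∧ (p2 → p2))) → ((p1 → p1) ∧ ¬p1)) ↔ (¬p2 ∧ ¬p1) = 1/3 ↔ 1/3 = 1
p1 ↔ p1 = 2/3 ↔ 2/3 = 1
p1 → p1 = 2/3 → 2/3 = 1
(p1 ↔ p1) → (p1 → p1) = 1 → 1 = 1
p1 → p2 = 2/3 → 1/2 = 5/6
p2 ∧ (p1 → p2) = 1/2 ∧ 5/6 = 1/2
((p1 ↔ p1) → (p1 → p1)) ↔ (p2 ∧ (p1 → p2)) = 1 ↔ 1/2 = 1/2
(((((p2 → p1) → p2) ↔ (¬p2 ∧ (p2 → p2))) → ((p1 → p1) ∧ ¬p1)) ↔ (¬p2 ∧ ¬p1)) ↔ (((p1 ↔ p1) → (p1 → p1)) ↔ (p2 ∧ (p1 → p2))) = 1 ↔ 1/2 = 1/2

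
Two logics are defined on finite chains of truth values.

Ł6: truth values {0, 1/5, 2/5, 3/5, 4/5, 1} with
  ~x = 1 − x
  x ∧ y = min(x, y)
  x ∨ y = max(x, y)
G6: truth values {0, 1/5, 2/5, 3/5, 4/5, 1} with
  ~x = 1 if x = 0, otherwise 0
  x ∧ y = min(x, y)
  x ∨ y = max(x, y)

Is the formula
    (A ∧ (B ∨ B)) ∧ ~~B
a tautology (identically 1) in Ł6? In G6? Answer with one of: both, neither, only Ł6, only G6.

neither

In Ł6: at A = 0, B = 0 the value is 0 — not a tautology.
In G6: at A = 0, B = 0 the value is 0 — not a tautology.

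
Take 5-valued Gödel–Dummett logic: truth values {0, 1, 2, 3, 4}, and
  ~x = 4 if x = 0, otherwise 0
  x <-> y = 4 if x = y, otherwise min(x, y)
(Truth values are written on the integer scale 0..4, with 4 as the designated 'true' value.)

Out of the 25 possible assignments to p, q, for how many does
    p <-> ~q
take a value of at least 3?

6

value 4: 5 assignments (counts)
value 3: 1 assignment (counts)
value 2: 1 assignment
value 1: 1 assignment
value 0: 17 assignments
So 6 of the 25 assignments meet the threshold.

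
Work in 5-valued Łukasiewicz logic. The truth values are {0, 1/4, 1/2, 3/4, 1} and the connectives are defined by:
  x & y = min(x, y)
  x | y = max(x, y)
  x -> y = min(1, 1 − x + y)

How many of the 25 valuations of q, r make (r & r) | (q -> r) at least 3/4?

19

value 1: 15 assignments (counts)
value 3/4: 4 assignments (counts)
value 1/2: 3 assignments
value 1/4: 2 assignments
value 0: 1 assignment
So 19 of the 25 assignments meet the threshold.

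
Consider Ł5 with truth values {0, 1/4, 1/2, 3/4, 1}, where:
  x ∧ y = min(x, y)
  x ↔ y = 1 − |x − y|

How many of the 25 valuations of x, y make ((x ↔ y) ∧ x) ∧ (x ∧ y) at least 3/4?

4

value 1: 1 assignment (counts)
value 3/4: 3 assignments (counts)
value 1/2: 5 assignments
value 1/4: 7 assignments
value 0: 9 assignments
So 4 of the 25 assignments meet the threshold.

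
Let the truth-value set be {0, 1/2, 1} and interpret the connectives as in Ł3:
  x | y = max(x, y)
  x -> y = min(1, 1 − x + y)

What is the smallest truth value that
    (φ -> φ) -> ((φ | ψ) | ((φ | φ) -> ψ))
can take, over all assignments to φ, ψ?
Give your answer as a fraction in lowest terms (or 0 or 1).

1/2

Take φ = 1/2, ψ = 0:
φ -> φ = 1/2 -> 1/2 = 1
φ | ψ = 1/2 | 0 = 1/2
φ | φ = 1/2 | 1/2 = 1/2
(φ | φ) -> ψ = 1/2 -> 0 = 1/2
(φ | ψ) | ((φ | φ) -> ψ) = 1/2 | 1/2 = 1/2
(φ -> φ) -> ((φ | ψ) | ((φ | φ) -> ψ)) = 1 -> 1/2 = 1/2
No assignment yields a value below 1/2, so this is the minimum.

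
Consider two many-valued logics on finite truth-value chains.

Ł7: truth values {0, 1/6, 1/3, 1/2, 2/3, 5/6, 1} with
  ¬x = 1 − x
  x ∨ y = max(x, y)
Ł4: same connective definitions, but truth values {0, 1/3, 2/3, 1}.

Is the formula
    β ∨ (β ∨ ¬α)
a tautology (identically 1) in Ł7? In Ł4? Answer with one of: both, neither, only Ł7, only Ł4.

neither

In Ł7: at α = 1/6, β = 0 the value is 5/6 — not a tautology.
In Ł4: at α = 1/3, β = 0 the value is 2/3 — not a tautology.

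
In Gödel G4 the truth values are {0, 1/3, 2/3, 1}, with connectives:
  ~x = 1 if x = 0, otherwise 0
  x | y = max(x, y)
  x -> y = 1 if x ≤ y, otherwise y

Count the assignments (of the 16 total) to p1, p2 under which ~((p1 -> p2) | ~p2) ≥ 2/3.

0

p1 = 0, p2 = 0 ↦ 0  <
p1 = 0, p2 = 1/3 ↦ 0  <
p1 = 0, p2 = 2/3 ↦ 0  <
p1 = 0, p2 = 1 ↦ 0  <
p1 = 1/3, p2 = 0 ↦ 0  <
p1 = 1/3, p2 = 1/3 ↦ 0  <
p1 = 1/3, p2 = 2/3 ↦ 0  <
p1 = 1/3, p2 = 1 ↦ 0  <
p1 = 2/3, p2 = 0 ↦ 0  <
p1 = 2/3, p2 = 1/3 ↦ 0  <
p1 = 2/3, p2 = 2/3 ↦ 0  <
p1 = 2/3, p2 = 1 ↦ 0  <
p1 = 1, p2 = 0 ↦ 0  <
p1 = 1, p2 = 1/3 ↦ 0  <
p1 = 1, p2 = 2/3 ↦ 0  <
p1 = 1, p2 = 1 ↦ 0  <
So 0 of the 16 assignments meet the threshold.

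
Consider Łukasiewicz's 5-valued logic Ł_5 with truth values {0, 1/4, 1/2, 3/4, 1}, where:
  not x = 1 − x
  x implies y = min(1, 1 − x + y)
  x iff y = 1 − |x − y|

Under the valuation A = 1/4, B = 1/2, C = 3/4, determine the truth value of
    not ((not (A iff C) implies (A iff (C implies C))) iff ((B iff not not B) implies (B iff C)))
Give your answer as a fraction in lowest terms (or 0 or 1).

A iff C = 1/4 iff 3/4 = 1/2
not (A iff C) = not 1/2 = 1/2
C implies C = 3/4 implies 3/4 = 1
A iff (C implies C) = 1/4 iff 1 = 1/4
not (A iff C) implies (A iff (C implies C)) = 1/2 implies 1/4 = 3/4
not B = not 1/2 = 1/2
not not B = not 1/2 = 1/2
B iff not not B = 1/2 iff 1/2 = 1
B iff C = 1/2 iff 3/4 = 3/4
(B iff not not B) implies (B iff C) = 1 implies 3/4 = 3/4
(not (A iff C) implies (A iff (C implies C))) iff ((B iff not not B) implies (B iff C)) = 3/4 iff 3/4 = 1
not ((not (A iff C) implies (A iff (C implies C))) iff ((B iff not not B) implies (B iff C))) = not 1 = 0

0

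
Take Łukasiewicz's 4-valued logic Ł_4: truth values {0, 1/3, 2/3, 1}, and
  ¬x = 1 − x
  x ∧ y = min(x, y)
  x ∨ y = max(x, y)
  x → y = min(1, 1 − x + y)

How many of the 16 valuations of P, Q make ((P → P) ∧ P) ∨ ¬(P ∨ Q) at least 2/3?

12

P = 0, Q = 0 ↦ 1  ≥
P = 0, Q = 1/3 ↦ 2/3  ≥
P = 0, Q = 2/3 ↦ 1/3  <
P = 0, Q = 1 ↦ 0  <
P = 1/3, Q = 0 ↦ 2/3  ≥
P = 1/3, Q = 1/3 ↦ 2/3  ≥
P = 1/3, Q = 2/3 ↦ 1/3  <
P = 1/3, Q = 1 ↦ 1/3  <
P = 2/3, Q = 0 ↦ 2/3  ≥
P = 2/3, Q = 1/3 ↦ 2/3  ≥
P = 2/3, Q = 2/3 ↦ 2/3  ≥
P = 2/3, Q = 1 ↦ 2/3  ≥
P = 1, Q = 0 ↦ 1  ≥
P = 1, Q = 1/3 ↦ 1  ≥
P = 1, Q = 2/3 ↦ 1  ≥
P = 1, Q = 1 ↦ 1  ≥
So 12 of the 16 assignments meet the threshold.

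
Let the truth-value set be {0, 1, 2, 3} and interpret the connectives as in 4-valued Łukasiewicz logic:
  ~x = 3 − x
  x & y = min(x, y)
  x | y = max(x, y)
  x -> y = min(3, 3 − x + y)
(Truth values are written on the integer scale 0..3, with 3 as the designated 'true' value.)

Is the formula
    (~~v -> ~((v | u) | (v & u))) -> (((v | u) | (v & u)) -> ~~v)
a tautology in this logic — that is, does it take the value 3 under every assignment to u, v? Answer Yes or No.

No

Counterexample: take u = 1, v = 0.
~v = ~0 = 3
~~v = ~3 = 0
v | u = 0 | 1 = 1
v & u = 0 & 1 = 0
(v | u) | (v & u) = 1 | 0 = 1
~((v | u) | (v & u)) = ~1 = 2
~~v -> ~((v | u) | (v & u)) = 0 -> 2 = 3
v | u = 0 | 1 = 1
v & u = 0 & 1 = 0
(v | u) | (v & u) = 1 | 0 = 1
~v = ~0 = 3
~~v = ~3 = 0
((v | u) | (v & u)) -> ~~v = 1 -> 0 = 2
(~~v -> ~((v | u) | (v & u))) -> (((v | u) | (v & u)) -> ~~v) = 3 -> 2 = 2
This gives 2 ≠ 3.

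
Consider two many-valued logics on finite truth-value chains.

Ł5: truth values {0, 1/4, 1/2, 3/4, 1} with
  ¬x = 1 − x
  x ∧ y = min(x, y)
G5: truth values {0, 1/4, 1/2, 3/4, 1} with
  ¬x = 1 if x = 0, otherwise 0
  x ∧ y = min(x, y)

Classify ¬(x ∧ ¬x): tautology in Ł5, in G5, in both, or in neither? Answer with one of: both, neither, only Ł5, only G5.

In Ł5: at x = 1/4 the value is 3/4 — not a tautology.
In G5: every assignment gives 1 — tautology.

only G5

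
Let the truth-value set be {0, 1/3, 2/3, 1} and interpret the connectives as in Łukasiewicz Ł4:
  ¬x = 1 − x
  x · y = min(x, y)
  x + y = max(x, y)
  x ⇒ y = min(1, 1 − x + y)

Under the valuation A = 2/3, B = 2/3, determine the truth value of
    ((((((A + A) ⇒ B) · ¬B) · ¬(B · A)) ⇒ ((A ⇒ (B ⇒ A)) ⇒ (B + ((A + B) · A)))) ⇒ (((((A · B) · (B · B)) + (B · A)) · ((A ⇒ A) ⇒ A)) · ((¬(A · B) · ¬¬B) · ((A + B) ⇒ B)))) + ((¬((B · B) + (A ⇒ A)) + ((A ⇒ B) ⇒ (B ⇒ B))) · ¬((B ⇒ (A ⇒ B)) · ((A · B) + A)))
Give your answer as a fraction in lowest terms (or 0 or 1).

A + A = 2/3 + 2/3 = 2/3
(A + A) ⇒ B = 2/3 ⇒ 2/3 = 1
¬B = ¬2/3 = 1/3
((A + A) ⇒ B) · ¬B = 1 · 1/3 = 1/3
B · A = 2/3 · 2/3 = 2/3
¬(B · A) = ¬2/3 = 1/3
(((A + A) ⇒ B) · ¬B) · ¬(B · A) = 1/3 · 1/3 = 1/3
B ⇒ A = 2/3 ⇒ 2/3 = 1
A ⇒ (B ⇒ A) = 2/3 ⇒ 1 = 1
A + B = 2/3 + 2/3 = 2/3
(A + B) · A = 2/3 · 2/3 = 2/3
B + ((A + B) · A) = 2/3 + 2/3 = 2/3
(A ⇒ (B ⇒ A)) ⇒ (B + ((A + B) · A)) = 1 ⇒ 2/3 = 2/3
((((A + A) ⇒ B) · ¬B) · ¬(B · A)) ⇒ ((A ⇒ (B ⇒ A)) ⇒ (B + ((A + B) · A))) = 1/3 ⇒ 2/3 = 1
A · B = 2/3 · 2/3 = 2/3
B · B = 2/3 · 2/3 = 2/3
(A · B) · (B · B) = 2/3 · 2/3 = 2/3
B · A = 2/3 · 2/3 = 2/3
((A · B) · (B · B)) + (B · A) = 2/3 + 2/3 = 2/3
A ⇒ A = 2/3 ⇒ 2/3 = 1
(A ⇒ A) ⇒ A = 1 ⇒ 2/3 = 2/3
(((A · B) · (B · B)) + (B · A)) · ((A ⇒ A) ⇒ A) = 2/3 · 2/3 = 2/3
A · B = 2/3 · 2/3 = 2/3
¬(A · B) = ¬2/3 = 1/3
¬B = ¬2/3 = 1/3
¬¬B = ¬1/3 = 2/3
¬(A · B) · ¬¬B = 1/3 · 2/3 = 1/3
A + B = 2/3 + 2/3 = 2/3
(A + B) ⇒ B = 2/3 ⇒ 2/3 = 1
(¬(A · B) · ¬¬B) · ((A + B) ⇒ B) = 1/3 · 1 = 1/3
((((A · B) · (B · B)) + (B · A)) · ((A ⇒ A) ⇒ A)) · ((¬(A · B) · ¬¬B) · ((A + B) ⇒ B)) = 2/3 · 1/3 = 1/3
(((((A + A) ⇒ B) · ¬B) · ¬(B · A)) ⇒ ((A ⇒ (B ⇒ A)) ⇒ (B + ((A + B) · A)))) ⇒ (((((A · B) · (B · B)) + (B · A)) · ((A ⇒ A) ⇒ A)) · ((¬(A · B) · ¬¬B) · ((A + B) ⇒ B))) = 1 ⇒ 1/3 = 1/3
B · B = 2/3 · 2/3 = 2/3
A ⇒ A = 2/3 ⇒ 2/3 = 1
(B · B) + (A ⇒ A) = 2/3 + 1 = 1
¬((B · B) + (A ⇒ A)) = ¬1 = 0
A ⇒ B = 2/3 ⇒ 2/3 = 1
B ⇒ B = 2/3 ⇒ 2/3 = 1
(A ⇒ B) ⇒ (B ⇒ B) = 1 ⇒ 1 = 1
¬((B · B) + (A ⇒ A)) + ((A ⇒ B) ⇒ (B ⇒ B)) = 0 + 1 = 1
A ⇒ B = 2/3 ⇒ 2/3 = 1
B ⇒ (A ⇒ B) = 2/3 ⇒ 1 = 1
A · B = 2/3 · 2/3 = 2/3
(A · B) + A = 2/3 + 2/3 = 2/3
(B ⇒ (A ⇒ B)) · ((A · B) + A) = 1 · 2/3 = 2/3
¬((B ⇒ (A ⇒ B)) · ((A · B) + A)) = ¬2/3 = 1/3
(¬((B · B) + (A ⇒ A)) + ((A ⇒ B) ⇒ (B ⇒ B))) · ¬((B ⇒ (A ⇒ B)) · ((A · B) + A)) = 1 · 1/3 = 1/3
((((((A + A) ⇒ B) · ¬B) · ¬(B · A)) ⇒ ((A ⇒ (B ⇒ A)) ⇒ (B + ((A + B) · A)))) ⇒ (((((A · B) · (B · B)) + (B · A)) · ((A ⇒ A) ⇒ A)) · ((¬(A · B) · ¬¬B) · ((A + B) ⇒ B)))) + ((¬((B · B) + (A ⇒ A)) + ((A ⇒ B) ⇒ (B ⇒ B))) · ¬((B ⇒ (A ⇒ B)) · ((A · B) + A))) = 1/3 + 1/3 = 1/3

1/3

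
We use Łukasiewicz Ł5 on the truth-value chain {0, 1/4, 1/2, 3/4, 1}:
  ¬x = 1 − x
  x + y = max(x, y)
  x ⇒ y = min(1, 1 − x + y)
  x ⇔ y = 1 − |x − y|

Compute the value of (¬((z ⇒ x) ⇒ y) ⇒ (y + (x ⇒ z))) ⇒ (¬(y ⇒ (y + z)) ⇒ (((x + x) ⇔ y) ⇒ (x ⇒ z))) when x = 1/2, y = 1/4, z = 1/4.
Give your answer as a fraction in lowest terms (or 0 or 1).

z ⇒ x = 1/4 ⇒ 1/2 = 1
(z ⇒ x) ⇒ y = 1 ⇒ 1/4 = 1/4
¬((z ⇒ x) ⇒ y) = ¬1/4 = 3/4
x ⇒ z = 1/2 ⇒ 1/4 = 3/4
y + (x ⇒ z) = 1/4 + 3/4 = 3/4
¬((z ⇒ x) ⇒ y) ⇒ (y + (x ⇒ z)) = 3/4 ⇒ 3/4 = 1
y + z = 1/4 + 1/4 = 1/4
y ⇒ (y + z) = 1/4 ⇒ 1/4 = 1
¬(y ⇒ (y + z)) = ¬1 = 0
x + x = 1/2 + 1/2 = 1/2
(x + x) ⇔ y = 1/2 ⇔ 1/4 = 3/4
x ⇒ z = 1/2 ⇒ 1/4 = 3/4
((x + x) ⇔ y) ⇒ (x ⇒ z) = 3/4 ⇒ 3/4 = 1
¬(y ⇒ (y + z)) ⇒ (((x + x) ⇔ y) ⇒ (x ⇒ z)) = 0 ⇒ 1 = 1
(¬((z ⇒ x) ⇒ y) ⇒ (y + (x ⇒ z))) ⇒ (¬(y ⇒ (y + z)) ⇒ (((x + x) ⇔ y) ⇒ (x ⇒ z))) = 1 ⇒ 1 = 1

1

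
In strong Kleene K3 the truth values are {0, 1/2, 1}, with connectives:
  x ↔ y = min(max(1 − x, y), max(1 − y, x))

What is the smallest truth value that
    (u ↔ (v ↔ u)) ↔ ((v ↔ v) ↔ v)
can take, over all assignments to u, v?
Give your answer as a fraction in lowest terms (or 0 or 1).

1/2

Take u = 0, v = 1/2:
v ↔ u = 1/2 ↔ 0 = 1/2
u ↔ (v ↔ u) = 0 ↔ 1/2 = 1/2
v ↔ v = 1/2 ↔ 1/2 = 1/2
(v ↔ v) ↔ v = 1/2 ↔ 1/2 = 1/2
(u ↔ (v ↔ u)) ↔ ((v ↔ v) ↔ v) = 1/2 ↔ 1/2 = 1/2
No assignment yields a value below 1/2, so this is the minimum.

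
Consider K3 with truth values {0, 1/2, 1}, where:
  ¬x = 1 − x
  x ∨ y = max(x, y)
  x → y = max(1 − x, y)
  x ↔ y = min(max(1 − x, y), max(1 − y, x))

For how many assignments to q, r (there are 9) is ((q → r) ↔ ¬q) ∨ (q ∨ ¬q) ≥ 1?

q = 0, r = 0 ↦ 1  ≥
q = 0, r = 1/2 ↦ 1  ≥
q = 0, r = 1 ↦ 1  ≥
q = 1/2, r = 0 ↦ 1/2  <
q = 1/2, r = 1/2 ↦ 1/2  <
q = 1/2, r = 1 ↦ 1/2  <
q = 1, r = 0 ↦ 1  ≥
q = 1, r = 1/2 ↦ 1  ≥
q = 1, r = 1 ↦ 1  ≥
So 6 of the 9 assignments meet the threshold.

6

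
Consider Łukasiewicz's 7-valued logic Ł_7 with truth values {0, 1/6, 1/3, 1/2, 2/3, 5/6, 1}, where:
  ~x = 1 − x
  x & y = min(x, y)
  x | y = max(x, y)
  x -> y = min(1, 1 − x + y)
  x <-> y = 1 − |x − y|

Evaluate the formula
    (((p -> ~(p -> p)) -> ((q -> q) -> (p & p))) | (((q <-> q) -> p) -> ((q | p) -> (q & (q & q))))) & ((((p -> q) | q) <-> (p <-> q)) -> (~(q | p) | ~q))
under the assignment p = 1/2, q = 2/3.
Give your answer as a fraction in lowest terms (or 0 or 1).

1/2

p -> p = 1/2 -> 1/2 = 1
~(p -> p) = ~1 = 0
p -> ~(p -> p) = 1/2 -> 0 = 1/2
q -> q = 2/3 -> 2/3 = 1
p & p = 1/2 & 1/2 = 1/2
(q -> q) -> (p & p) = 1 -> 1/2 = 1/2
(p -> ~(p -> p)) -> ((q -> q) -> (p & p)) = 1/2 -> 1/2 = 1
q <-> q = 2/3 <-> 2/3 = 1
(q <-> q) -> p = 1 -> 1/2 = 1/2
q | p = 2/3 | 1/2 = 2/3
q & q = 2/3 & 2/3 = 2/3
q & (q & q) = 2/3 & 2/3 = 2/3
(q | p) -> (q & (q & q)) = 2/3 -> 2/3 = 1
((q <-> q) -> p) -> ((q | p) -> (q & (q & q))) = 1/2 -> 1 = 1
((p -> ~(p -> p)) -> ((q -> q) -> (p & p))) | (((q <-> q) -> p) -> ((q | p) -> (q & (q & q)))) = 1 | 1 = 1
p -> q = 1/2 -> 2/3 = 1
(p -> q) | q = 1 | 2/3 = 1
p <-> q = 1/2 <-> 2/3 = 5/6
((p -> q) | q) <-> (p <-> q) = 1 <-> 5/6 = 5/6
q | p = 2/3 | 1/2 = 2/3
~(q | p) = ~2/3 = 1/3
~q = ~2/3 = 1/3
~(q | p) | ~q = 1/3 | 1/3 = 1/3
(((p -> q) | q) <-> (p <-> q)) -> (~(q | p) | ~q) = 5/6 -> 1/3 = 1/2
(((p -> ~(p -> p)) -> ((q -> q) -> (p & p))) | (((q <-> q) -> p) -> ((q | p) -> (q & (q & q))))) & ((((p -> q) | q) <-> (p <-> q)) -> (~(q | p) | ~q)) = 1 & 1/2 = 1/2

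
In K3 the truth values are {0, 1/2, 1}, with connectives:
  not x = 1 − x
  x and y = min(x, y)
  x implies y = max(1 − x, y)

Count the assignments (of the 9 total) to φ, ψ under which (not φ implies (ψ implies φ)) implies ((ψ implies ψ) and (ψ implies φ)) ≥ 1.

φ = 0, ψ = 0 ↦ 1  ≥
φ = 0, ψ = 1/2 ↦ 1/2  <
φ = 0, ψ = 1 ↦ 1  ≥
φ = 1/2, ψ = 0 ↦ 1  ≥
φ = 1/2, ψ = 1/2 ↦ 1/2  <
φ = 1/2, ψ = 1 ↦ 1/2  <
φ = 1, ψ = 0 ↦ 1  ≥
φ = 1, ψ = 1/2 ↦ 1/2  <
φ = 1, ψ = 1 ↦ 1  ≥
So 5 of the 9 assignments meet the threshold.

5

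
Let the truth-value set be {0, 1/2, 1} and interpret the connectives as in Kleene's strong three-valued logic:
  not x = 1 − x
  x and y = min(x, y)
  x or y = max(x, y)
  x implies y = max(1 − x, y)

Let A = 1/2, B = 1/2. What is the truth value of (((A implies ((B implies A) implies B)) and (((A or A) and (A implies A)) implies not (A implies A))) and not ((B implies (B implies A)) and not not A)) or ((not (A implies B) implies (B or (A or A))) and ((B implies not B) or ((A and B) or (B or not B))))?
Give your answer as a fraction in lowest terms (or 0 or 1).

1/2

B implies A = 1/2 implies 1/2 = 1/2
(B implies A) implies B = 1/2 implies 1/2 = 1/2
A implies ((B implies A) implies B) = 1/2 implies 1/2 = 1/2
A or A = 1/2 or 1/2 = 1/2
A implies A = 1/2 implies 1/2 = 1/2
(A or A) and (A implies A) = 1/2 and 1/2 = 1/2
A implies A = 1/2 implies 1/2 = 1/2
not (A implies A) = not 1/2 = 1/2
((A or A) and (A implies A)) implies not (A implies A) = 1/2 implies 1/2 = 1/2
(A implies ((B implies A) implies B)) and (((A or A) and (A implies A)) implies not (A implies A)) = 1/2 and 1/2 = 1/2
B implies A = 1/2 implies 1/2 = 1/2
B implies (B implies A) = 1/2 implies 1/2 = 1/2
not A = not 1/2 = 1/2
not not A = not 1/2 = 1/2
(B implies (B implies A)) and not not A = 1/2 and 1/2 = 1/2
not ((B implies (B implies A)) and not not A) = not 1/2 = 1/2
((A implies ((B implies A) implies B)) and (((A or A) and (A implies A)) implies not (A implies A))) and not ((B implies (B implies A)) and not not A) = 1/2 and 1/2 = 1/2
A implies B = 1/2 implies 1/2 = 1/2
not (A implies B) = not 1/2 = 1/2
A or A = 1/2 or 1/2 = 1/2
B or (A or A) = 1/2 or 1/2 = 1/2
not (A implies B) implies (B or (A or A)) = 1/2 implies 1/2 = 1/2
not B = not 1/2 = 1/2
B implies not B = 1/2 implies 1/2 = 1/2
A and B = 1/2 and 1/2 = 1/2
not B = not 1/2 = 1/2
B or not B = 1/2 or 1/2 = 1/2
(A and B) or (B or not B) = 1/2 or 1/2 = 1/2
(B implies not B) or ((A and B) or (B or not B)) = 1/2 or 1/2 = 1/2
(not (A implies B) implies (B or (A or A))) and ((B implies not B) or ((A and B) or (B or not B))) = 1/2 and 1/2 = 1/2
(((A implies ((B implies A) implies B)) and (((A or A) and (A implies A)) implies not (A implies A))) and not ((B implies (B implies A)) and not not A)) or ((not (A implies B) implies (B or (A or A))) and ((B implies not B) or ((A and B) or (B or not B)))) = 1/2 or 1/2 = 1/2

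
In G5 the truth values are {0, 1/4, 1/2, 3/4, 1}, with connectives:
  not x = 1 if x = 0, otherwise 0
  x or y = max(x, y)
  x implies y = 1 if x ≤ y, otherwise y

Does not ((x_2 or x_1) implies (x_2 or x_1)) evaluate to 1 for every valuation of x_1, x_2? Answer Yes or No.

No

Counterexample: take x_1 = 0, x_2 = 0.
x_2 or x_1 = 0 or 0 = 0
x_2 or x_1 = 0 or 0 = 0
(x_2 or x_1) implies (x_2 or x_1) = 0 implies 0 = 1
not ((x_2 or x_1) implies (x_2 or x_1)) = not 1 = 0
This gives 0 ≠ 1.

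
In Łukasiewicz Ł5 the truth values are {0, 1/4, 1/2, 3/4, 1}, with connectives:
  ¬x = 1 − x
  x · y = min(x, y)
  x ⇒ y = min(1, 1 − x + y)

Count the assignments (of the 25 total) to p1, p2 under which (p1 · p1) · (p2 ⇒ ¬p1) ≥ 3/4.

5

value 1: 1 assignment (counts)
value 3/4: 4 assignments (counts)
value 1/2: 7 assignments
value 1/4: 7 assignments
value 0: 6 assignments
So 5 of the 25 assignments meet the threshold.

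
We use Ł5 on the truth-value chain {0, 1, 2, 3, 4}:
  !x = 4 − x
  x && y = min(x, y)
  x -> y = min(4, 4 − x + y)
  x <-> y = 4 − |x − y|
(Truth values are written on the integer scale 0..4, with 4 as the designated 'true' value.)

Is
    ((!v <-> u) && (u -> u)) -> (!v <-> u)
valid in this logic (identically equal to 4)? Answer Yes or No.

Yes

At u = 2, v = 4, for instance:
!v = !4 = 0
!v <-> u = 0 <-> 2 = 2
u -> u = 2 -> 2 = 4
(!v <-> u) && (u -> u) = 2 && 4 = 2
((!v <-> u) && (u -> u)) -> (!v <-> u) = 2 -> 2 = 4
and checking the remaining 24 assignments likewise gives ≥ 4 in every case.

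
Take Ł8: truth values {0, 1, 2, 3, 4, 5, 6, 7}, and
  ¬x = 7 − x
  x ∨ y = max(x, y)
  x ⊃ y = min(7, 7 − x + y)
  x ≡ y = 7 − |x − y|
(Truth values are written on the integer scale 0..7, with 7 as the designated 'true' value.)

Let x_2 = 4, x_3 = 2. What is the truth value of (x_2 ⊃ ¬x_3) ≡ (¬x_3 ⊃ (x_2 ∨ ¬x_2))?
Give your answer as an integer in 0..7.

¬x_3 = ¬2 = 5
x_2 ⊃ ¬x_3 = 4 ⊃ 5 = 7
¬x_3 = ¬2 = 5
¬x_2 = ¬4 = 3
x_2 ∨ ¬x_2 = 4 ∨ 3 = 4
¬x_3 ⊃ (x_2 ∨ ¬x_2) = 5 ⊃ 4 = 6
(x_2 ⊃ ¬x_3) ≡ (¬x_3 ⊃ (x_2 ∨ ¬x_2)) = 7 ≡ 6 = 6

6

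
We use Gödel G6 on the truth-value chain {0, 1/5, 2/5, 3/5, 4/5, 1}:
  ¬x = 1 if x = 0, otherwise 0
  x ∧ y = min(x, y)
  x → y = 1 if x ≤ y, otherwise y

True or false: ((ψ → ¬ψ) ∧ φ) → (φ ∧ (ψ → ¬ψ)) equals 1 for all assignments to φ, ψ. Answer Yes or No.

Yes

At φ = 1/5, ψ = 1/5, for instance:
¬ψ = ¬1/5 = 0
ψ → ¬ψ = 1/5 → 0 = 0
(ψ → ¬ψ) ∧ φ = 0 ∧ 1/5 = 0
φ ∧ (ψ → ¬ψ) = 1/5 ∧ 0 = 0
((ψ → ¬ψ) ∧ φ) → (φ ∧ (ψ → ¬ψ)) = 0 → 0 = 1
and checking the remaining 35 assignments likewise gives ≥ 1 in every case.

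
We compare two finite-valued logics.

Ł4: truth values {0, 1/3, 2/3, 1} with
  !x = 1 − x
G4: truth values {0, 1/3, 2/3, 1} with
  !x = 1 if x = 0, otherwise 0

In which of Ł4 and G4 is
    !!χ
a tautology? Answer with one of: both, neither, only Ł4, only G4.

neither

In Ł4: at χ = 0 the value is 0 — not a tautology.
In G4: at χ = 0 the value is 0 — not a tautology.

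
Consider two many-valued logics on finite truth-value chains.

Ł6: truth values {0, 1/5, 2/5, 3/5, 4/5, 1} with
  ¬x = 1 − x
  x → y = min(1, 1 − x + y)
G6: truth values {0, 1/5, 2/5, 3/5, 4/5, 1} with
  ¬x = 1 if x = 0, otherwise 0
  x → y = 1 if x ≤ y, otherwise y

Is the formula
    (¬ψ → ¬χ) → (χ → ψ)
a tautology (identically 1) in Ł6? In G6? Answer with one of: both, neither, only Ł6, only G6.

In Ł6: every assignment gives 1 — tautology.
In G6: at ψ = 1/5, χ = 2/5 the value is 1/5 — not a tautology.

only Ł6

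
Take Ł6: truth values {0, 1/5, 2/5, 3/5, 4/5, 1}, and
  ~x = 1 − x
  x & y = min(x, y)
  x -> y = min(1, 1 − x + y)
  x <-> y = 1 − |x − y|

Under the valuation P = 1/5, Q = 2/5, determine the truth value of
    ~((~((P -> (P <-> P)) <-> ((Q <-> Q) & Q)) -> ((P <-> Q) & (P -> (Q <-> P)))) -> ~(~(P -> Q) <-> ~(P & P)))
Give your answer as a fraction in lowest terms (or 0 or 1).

P <-> P = 1/5 <-> 1/5 = 1
P -> (P <-> P) = 1/5 -> 1 = 1
Q <-> Q = 2/5 <-> 2/5 = 1
(Q <-> Q) & Q = 1 & 2/5 = 2/5
(P -> (P <-> P)) <-> ((Q <-> Q) & Q) = 1 <-> 2/5 = 2/5
~((P -> (P <-> P)) <-> ((Q <-> Q) & Q)) = ~2/5 = 3/5
P <-> Q = 1/5 <-> 2/5 = 4/5
Q <-> P = 2/5 <-> 1/5 = 4/5
P -> (Q <-> P) = 1/5 -> 4/5 = 1
(P <-> Q) & (P -> (Q <-> P)) = 4/5 & 1 = 4/5
~((P -> (P <-> P)) <-> ((Q <-> Q) & Q)) -> ((P <-> Q) & (P -> (Q <-> P))) = 3/5 -> 4/5 = 1
P -> Q = 1/5 -> 2/5 = 1
~(P -> Q) = ~1 = 0
P & P = 1/5 & 1/5 = 1/5
~(P & P) = ~1/5 = 4/5
~(P -> Q) <-> ~(P & P) = 0 <-> 4/5 = 1/5
~(~(P -> Q) <-> ~(P & P)) = ~1/5 = 4/5
(~((P -> (P <-> P)) <-> ((Q <-> Q) & Q)) -> ((P <-> Q) & (P -> (Q <-> P)))) -> ~(~(P -> Q) <-> ~(P & P)) = 1 -> 4/5 = 4/5
~((~((P -> (P <-> P)) <-> ((Q <-> Q) & Q)) -> ((P <-> Q) & (P -> (Q <-> P)))) -> ~(~(P -> Q) <-> ~(P & P))) = ~4/5 = 1/5

1/5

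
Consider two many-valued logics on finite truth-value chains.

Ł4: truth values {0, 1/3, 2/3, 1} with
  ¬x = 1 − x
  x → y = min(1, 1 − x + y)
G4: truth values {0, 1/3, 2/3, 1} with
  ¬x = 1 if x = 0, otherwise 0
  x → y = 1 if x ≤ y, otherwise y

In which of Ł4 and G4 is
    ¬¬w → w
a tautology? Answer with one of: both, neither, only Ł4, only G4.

In Ł4: every assignment gives 1 — tautology.
In G4: at w = 1/3 the value is 1/3 — not a tautology.

only Ł4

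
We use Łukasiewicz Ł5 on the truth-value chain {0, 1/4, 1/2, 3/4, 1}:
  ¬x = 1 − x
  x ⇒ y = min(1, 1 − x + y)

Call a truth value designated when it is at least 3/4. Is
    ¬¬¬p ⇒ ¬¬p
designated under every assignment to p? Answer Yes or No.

Counterexample: take p = 0.
¬p = ¬0 = 1
¬¬p = ¬1 = 0
¬¬¬p = ¬0 = 1
¬¬¬p ⇒ ¬¬p = 1 ⇒ 0 = 0
This gives 0, which is below 3/4.

No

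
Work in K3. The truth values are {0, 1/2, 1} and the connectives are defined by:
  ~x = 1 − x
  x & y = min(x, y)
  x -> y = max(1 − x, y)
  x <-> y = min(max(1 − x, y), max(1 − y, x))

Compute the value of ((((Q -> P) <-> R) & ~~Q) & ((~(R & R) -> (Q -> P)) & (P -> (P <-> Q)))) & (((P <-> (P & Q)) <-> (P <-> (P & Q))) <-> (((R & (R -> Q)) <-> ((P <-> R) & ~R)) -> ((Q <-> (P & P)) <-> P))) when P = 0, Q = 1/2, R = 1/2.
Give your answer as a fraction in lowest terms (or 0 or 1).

1/2

Q -> P = 1/2 -> 0 = 1/2
(Q -> P) <-> R = 1/2 <-> 1/2 = 1/2
~Q = ~1/2 = 1/2
~~Q = ~1/2 = 1/2
((Q -> P) <-> R) & ~~Q = 1/2 & 1/2 = 1/2
R & R = 1/2 & 1/2 = 1/2
~(R & R) = ~1/2 = 1/2
Q -> P = 1/2 -> 0 = 1/2
~(R & R) -> (Q -> P) = 1/2 -> 1/2 = 1/2
P <-> Q = 0 <-> 1/2 = 1/2
P -> (P <-> Q) = 0 -> 1/2 = 1
(~(R & R) -> (Q -> P)) & (P -> (P <-> Q)) = 1/2 & 1 = 1/2
(((Q -> P) <-> R) & ~~Q) & ((~(R & R) -> (Q -> P)) & (P -> (P <-> Q))) = 1/2 & 1/2 = 1/2
P & Q = 0 & 1/2 = 0
P <-> (P & Q) = 0 <-> 0 = 1
P & Q = 0 & 1/2 = 0
P <-> (P & Q) = 0 <-> 0 = 1
(P <-> (P & Q)) <-> (P <-> (P & Q)) = 1 <-> 1 = 1
R -> Q = 1/2 -> 1/2 = 1/2
R & (R -> Q) = 1/2 & 1/2 = 1/2
P <-> R = 0 <-> 1/2 = 1/2
~R = ~1/2 = 1/2
(P <-> R) & ~R = 1/2 & 1/2 = 1/2
(R & (R -> Q)) <-> ((P <-> R) & ~R) = 1/2 <-> 1/2 = 1/2
P & P = 0 & 0 = 0
Q <-> (P & P) = 1/2 <-> 0 = 1/2
(Q <-> (P & P)) <-> P = 1/2 <-> 0 = 1/2
((R & (R -> Q)) <-> ((P <-> R) & ~R)) -> ((Q <-> (P & P)) <-> P) = 1/2 -> 1/2 = 1/2
((P <-> (P & Q)) <-> (P <-> (P & Q))) <-> (((R & (R -> Q)) <-> ((P <-> R) & ~R)) -> ((Q <-> (P & P)) <-> P)) = 1 <-> 1/2 = 1/2
((((Q -> P) <-> R) & ~~Q) & ((~(R & R) -> (Q -> P)) & (P -> (P <-> Q)))) & (((P <-> (P & Q)) <-> (P <-> (P & Q))) <-> (((R & (R -> Q)) <-> ((P <-> R) & ~R)) -> ((Q <-> (P & P)) <-> P))) = 1/2 & 1/2 = 1/2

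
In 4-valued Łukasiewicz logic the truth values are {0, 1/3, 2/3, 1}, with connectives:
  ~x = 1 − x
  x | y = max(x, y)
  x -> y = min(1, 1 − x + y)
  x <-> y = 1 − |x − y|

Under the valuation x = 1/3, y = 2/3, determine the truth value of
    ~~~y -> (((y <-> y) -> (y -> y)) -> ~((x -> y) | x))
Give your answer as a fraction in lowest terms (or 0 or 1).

2/3

~y = ~2/3 = 1/3
~~y = ~1/3 = 2/3
~~~y = ~2/3 = 1/3
y <-> y = 2/3 <-> 2/3 = 1
y -> y = 2/3 -> 2/3 = 1
(y <-> y) -> (y -> y) = 1 -> 1 = 1
x -> y = 1/3 -> 2/3 = 1
(x -> y) | x = 1 | 1/3 = 1
~((x -> y) | x) = ~1 = 0
((y <-> y) -> (y -> y)) -> ~((x -> y) | x) = 1 -> 0 = 0
~~~y -> (((y <-> y) -> (y -> y)) -> ~((x -> y) | x)) = 1/3 -> 0 = 2/3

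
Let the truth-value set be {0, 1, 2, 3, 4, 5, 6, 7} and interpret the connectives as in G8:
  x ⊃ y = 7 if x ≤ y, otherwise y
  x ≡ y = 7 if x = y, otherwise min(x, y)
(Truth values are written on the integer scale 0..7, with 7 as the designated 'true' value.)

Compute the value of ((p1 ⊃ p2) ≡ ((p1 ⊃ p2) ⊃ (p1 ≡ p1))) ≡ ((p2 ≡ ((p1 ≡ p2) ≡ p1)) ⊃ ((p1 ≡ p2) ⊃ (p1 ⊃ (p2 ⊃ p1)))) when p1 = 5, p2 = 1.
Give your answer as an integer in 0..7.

p1 ⊃ p2 = 5 ⊃ 1 = 1
p1 ⊃ p2 = 5 ⊃ 1 = 1
p1 ≡ p1 = 5 ≡ 5 = 7
(p1 ⊃ p2) ⊃ (p1 ≡ p1) = 1 ⊃ 7 = 7
(p1 ⊃ p2) ≡ ((p1 ⊃ p2) ⊃ (p1 ≡ p1)) = 1 ≡ 7 = 1
p1 ≡ p2 = 5 ≡ 1 = 1
(p1 ≡ p2) ≡ p1 = 1 ≡ 5 = 1
p2 ≡ ((p1 ≡ p2) ≡ p1) = 1 ≡ 1 = 7
p1 ≡ p2 = 5 ≡ 1 = 1
p2 ⊃ p1 = 1 ⊃ 5 = 7
p1 ⊃ (p2 ⊃ p1) = 5 ⊃ 7 = 7
(p1 ≡ p2) ⊃ (p1 ⊃ (p2 ⊃ p1)) = 1 ⊃ 7 = 7
(p2 ≡ ((p1 ≡ p2) ≡ p1)) ⊃ ((p1 ≡ p2) ⊃ (p1 ⊃ (p2 ⊃ p1))) = 7 ⊃ 7 = 7
((p1 ⊃ p2) ≡ ((p1 ⊃ p2) ⊃ (p1 ≡ p1))) ≡ ((p2 ≡ ((p1 ≡ p2) ≡ p1)) ⊃ ((p1 ≡ p2) ⊃ (p1 ⊃ (p2 ⊃ p1)))) = 1 ≡ 7 = 1

1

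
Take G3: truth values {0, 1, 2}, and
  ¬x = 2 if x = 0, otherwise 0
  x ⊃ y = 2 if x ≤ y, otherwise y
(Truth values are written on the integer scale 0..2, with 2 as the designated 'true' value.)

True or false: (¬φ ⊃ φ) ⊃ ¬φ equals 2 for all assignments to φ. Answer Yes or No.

Counterexample: take φ = 1.
¬φ = ¬1 = 0
¬φ ⊃ φ = 0 ⊃ 1 = 2
¬φ = ¬1 = 0
(¬φ ⊃ φ) ⊃ ¬φ = 2 ⊃ 0 = 0
This gives 0 ≠ 2.

No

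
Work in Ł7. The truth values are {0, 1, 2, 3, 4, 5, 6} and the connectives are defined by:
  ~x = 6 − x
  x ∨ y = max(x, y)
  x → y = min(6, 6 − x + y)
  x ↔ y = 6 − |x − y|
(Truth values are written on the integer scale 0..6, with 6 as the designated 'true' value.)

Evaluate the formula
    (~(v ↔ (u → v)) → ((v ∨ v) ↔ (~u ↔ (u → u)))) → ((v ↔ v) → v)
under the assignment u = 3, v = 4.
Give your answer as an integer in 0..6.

4

u → v = 3 → 4 = 6
v ↔ (u → v) = 4 ↔ 6 = 4
~(v ↔ (u → v)) = ~4 = 2
v ∨ v = 4 ∨ 4 = 4
~u = ~3 = 3
u → u = 3 → 3 = 6
~u ↔ (u → u) = 3 ↔ 6 = 3
(v ∨ v) ↔ (~u ↔ (u → u)) = 4 ↔ 3 = 5
~(v ↔ (u → v)) → ((v ∨ v) ↔ (~u ↔ (u → u))) = 2 → 5 = 6
v ↔ v = 4 ↔ 4 = 6
(v ↔ v) → v = 6 → 4 = 4
(~(v ↔ (u → v)) → ((v ∨ v) ↔ (~u ↔ (u → u)))) → ((v ↔ v) → v) = 6 → 4 = 4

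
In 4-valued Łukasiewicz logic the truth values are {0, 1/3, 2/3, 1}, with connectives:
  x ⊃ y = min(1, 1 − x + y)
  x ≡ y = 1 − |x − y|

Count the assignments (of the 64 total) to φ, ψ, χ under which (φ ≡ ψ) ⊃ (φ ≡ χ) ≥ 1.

42

value 1: 42 assignments (counts)
value 2/3: 14 assignments
value 1/3: 6 assignments
value 0: 2 assignments
So 42 of the 64 assignments meet the threshold.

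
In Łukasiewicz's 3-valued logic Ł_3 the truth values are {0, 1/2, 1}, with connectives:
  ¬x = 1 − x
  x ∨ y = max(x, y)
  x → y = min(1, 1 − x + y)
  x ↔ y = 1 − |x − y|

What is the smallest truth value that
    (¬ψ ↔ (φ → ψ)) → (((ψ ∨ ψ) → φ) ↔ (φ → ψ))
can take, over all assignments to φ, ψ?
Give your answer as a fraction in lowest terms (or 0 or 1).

1/2

Take φ = 1, ψ = 1/2:
¬ψ = ¬1/2 = 1/2
φ → ψ = 1 → 1/2 = 1/2
¬ψ ↔ (φ → ψ) = 1/2 ↔ 1/2 = 1
ψ ∨ ψ = 1/2 ∨ 1/2 = 1/2
(ψ ∨ ψ) → φ = 1/2 → 1 = 1
φ → ψ = 1 → 1/2 = 1/2
((ψ ∨ ψ) → φ) ↔ (φ → ψ) = 1 ↔ 1/2 = 1/2
(¬ψ ↔ (φ → ψ)) → (((ψ ∨ ψ) → φ) ↔ (φ → ψ)) = 1 → 1/2 = 1/2
No assignment yields a value below 1/2, so this is the minimum.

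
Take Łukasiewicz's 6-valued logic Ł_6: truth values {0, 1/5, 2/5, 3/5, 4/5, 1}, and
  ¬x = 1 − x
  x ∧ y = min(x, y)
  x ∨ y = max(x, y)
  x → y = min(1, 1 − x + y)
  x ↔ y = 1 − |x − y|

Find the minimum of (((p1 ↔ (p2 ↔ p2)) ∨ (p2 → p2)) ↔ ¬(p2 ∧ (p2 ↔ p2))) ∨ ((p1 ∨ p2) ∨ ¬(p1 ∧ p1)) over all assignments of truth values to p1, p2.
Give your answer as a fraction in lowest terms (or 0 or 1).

Take p1 = 2/5, p2 = 2/5:
p2 ↔ p2 = 2/5 ↔ 2/5 = 1
p1 ↔ (p2 ↔ p2) = 2/5 ↔ 1 = 2/5
p2 → p2 = 2/5 → 2/5 = 1
(p1 ↔ (p2 ↔ p2)) ∨ (p2 → p2) = 2/5 ∨ 1 = 1
p2 ↔ p2 = 2/5 ↔ 2/5 = 1
p2 ∧ (p2 ↔ p2) = 2/5 ∧ 1 = 2/5
¬(p2 ∧ (p2 ↔ p2)) = ¬2/5 = 3/5
((p1 ↔ (p2 ↔ p2)) ∨ (p2 → p2)) ↔ ¬(p2 ∧ (p2 ↔ p2)) = 1 ↔ 3/5 = 3/5
p1 ∨ p2 = 2/5 ∨ 2/5 = 2/5
p1 ∧ p1 = 2/5 ∧ 2/5 = 2/5
¬(p1 ∧ p1) = ¬2/5 = 3/5
(p1 ∨ p2) ∨ ¬(p1 ∧ p1) = 2/5 ∨ 3/5 = 3/5
(((p1 ↔ (p2 ↔ p2)) ∨ (p2 → p2)) ↔ ¬(p2 ∧ (p2 ↔ p2))) ∨ ((p1 ∨ p2) ∨ ¬(p1 ∧ p1)) = 3/5 ∨ 3/5 = 3/5
No assignment yields a value below 3/5, so this is the minimum.

3/5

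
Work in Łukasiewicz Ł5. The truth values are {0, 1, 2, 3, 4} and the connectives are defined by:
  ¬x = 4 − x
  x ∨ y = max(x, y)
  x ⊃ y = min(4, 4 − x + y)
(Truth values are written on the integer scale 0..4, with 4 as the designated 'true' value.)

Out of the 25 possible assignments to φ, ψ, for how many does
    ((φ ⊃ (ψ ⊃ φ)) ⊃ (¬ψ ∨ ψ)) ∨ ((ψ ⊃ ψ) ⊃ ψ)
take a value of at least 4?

value 4: 10 assignments (counts)
value 3: 10 assignments
value 2: 5 assignments
So 10 of the 25 assignments meet the threshold.

10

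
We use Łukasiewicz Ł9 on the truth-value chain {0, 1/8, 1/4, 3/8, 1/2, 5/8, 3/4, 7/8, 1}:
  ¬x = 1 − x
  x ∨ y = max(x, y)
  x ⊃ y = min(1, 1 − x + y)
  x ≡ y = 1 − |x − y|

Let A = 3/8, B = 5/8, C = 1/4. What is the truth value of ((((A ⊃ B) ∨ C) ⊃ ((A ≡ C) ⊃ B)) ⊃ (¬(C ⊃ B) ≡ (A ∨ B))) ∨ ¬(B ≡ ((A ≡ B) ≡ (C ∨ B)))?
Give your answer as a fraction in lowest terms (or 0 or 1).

5/8

A ⊃ B = 3/8 ⊃ 5/8 = 1
(A ⊃ B) ∨ C = 1 ∨ 1/4 = 1
A ≡ C = 3/8 ≡ 1/4 = 7/8
(A ≡ C) ⊃ B = 7/8 ⊃ 5/8 = 3/4
((A ⊃ B) ∨ C) ⊃ ((A ≡ C) ⊃ B) = 1 ⊃ 3/4 = 3/4
C ⊃ B = 1/4 ⊃ 5/8 = 1
¬(C ⊃ B) = ¬1 = 0
A ∨ B = 3/8 ∨ 5/8 = 5/8
¬(C ⊃ B) ≡ (A ∨ B) = 0 ≡ 5/8 = 3/8
(((A ⊃ B) ∨ C) ⊃ ((A ≡ C) ⊃ B)) ⊃ (¬(C ⊃ B) ≡ (A ∨ B)) = 3/4 ⊃ 3/8 = 5/8
A ≡ B = 3/8 ≡ 5/8 = 3/4
C ∨ B = 1/4 ∨ 5/8 = 5/8
(A ≡ B) ≡ (C ∨ B) = 3/4 ≡ 5/8 = 7/8
B ≡ ((A ≡ B) ≡ (C ∨ B)) = 5/8 ≡ 7/8 = 3/4
¬(B ≡ ((A ≡ B) ≡ (C ∨ B))) = ¬3/4 = 1/4
((((A ⊃ B) ∨ C) ⊃ ((A ≡ C) ⊃ B)) ⊃ (¬(C ⊃ B) ≡ (A ∨ B))) ∨ ¬(B ≡ ((A ≡ B) ≡ (C ∨ B))) = 5/8 ∨ 1/4 = 5/8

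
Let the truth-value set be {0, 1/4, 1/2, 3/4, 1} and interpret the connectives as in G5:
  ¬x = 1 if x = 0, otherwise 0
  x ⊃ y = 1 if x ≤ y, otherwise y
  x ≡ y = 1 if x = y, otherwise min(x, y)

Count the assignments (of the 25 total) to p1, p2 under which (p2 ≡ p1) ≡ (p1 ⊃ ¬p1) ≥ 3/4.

value 1: 5 assignments (counts)
value 0: 20 assignments
So 5 of the 25 assignments meet the threshold.

5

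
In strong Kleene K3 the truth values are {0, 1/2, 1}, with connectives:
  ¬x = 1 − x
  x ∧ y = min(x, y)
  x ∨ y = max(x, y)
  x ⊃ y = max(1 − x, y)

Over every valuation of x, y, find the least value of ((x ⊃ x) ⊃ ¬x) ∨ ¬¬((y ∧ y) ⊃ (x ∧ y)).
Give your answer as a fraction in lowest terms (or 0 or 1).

Take x = 1/2, y = 1/2:
x ⊃ x = 1/2 ⊃ 1/2 = 1/2
¬x = ¬1/2 = 1/2
(x ⊃ x) ⊃ ¬x = 1/2 ⊃ 1/2 = 1/2
y ∧ y = 1/2 ∧ 1/2 = 1/2
x ∧ y = 1/2 ∧ 1/2 = 1/2
(y ∧ y) ⊃ (x ∧ y) = 1/2 ⊃ 1/2 = 1/2
¬((y ∧ y) ⊃ (x ∧ y)) = ¬1/2 = 1/2
¬¬((y ∧ y) ⊃ (x ∧ y)) = ¬1/2 = 1/2
((x ⊃ x) ⊃ ¬x) ∨ ¬¬((y ∧ y) ⊃ (x ∧ y)) = 1/2 ∨ 1/2 = 1/2
No assignment yields a value below 1/2, so this is the minimum.

1/2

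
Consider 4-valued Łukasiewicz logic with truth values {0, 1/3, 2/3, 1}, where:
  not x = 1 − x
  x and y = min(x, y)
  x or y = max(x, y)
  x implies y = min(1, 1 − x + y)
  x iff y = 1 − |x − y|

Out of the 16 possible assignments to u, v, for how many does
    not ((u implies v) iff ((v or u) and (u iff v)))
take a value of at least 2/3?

u = 0, v = 0 ↦ 1  ≥
u = 0, v = 1/3 ↦ 2/3  ≥
u = 0, v = 2/3 ↦ 2/3  ≥
u = 0, v = 1 ↦ 1  ≥
u = 1/3, v = 0 ↦ 1/3  <
u = 1/3, v = 1/3 ↦ 2/3  ≥
u = 1/3, v = 2/3 ↦ 1/3  <
u = 1/3, v = 1 ↦ 2/3  ≥
u = 2/3, v = 0 ↦ 0  <
u = 2/3, v = 1/3 ↦ 0  <
u = 2/3, v = 2/3 ↦ 1/3  <
u = 2/3, v = 1 ↦ 1/3  <
u = 1, v = 0 ↦ 0  <
u = 1, v = 1/3 ↦ 0  <
u = 1, v = 2/3 ↦ 0  <
u = 1, v = 1 ↦ 0  <
So 6 of the 16 assignments meet the threshold.

6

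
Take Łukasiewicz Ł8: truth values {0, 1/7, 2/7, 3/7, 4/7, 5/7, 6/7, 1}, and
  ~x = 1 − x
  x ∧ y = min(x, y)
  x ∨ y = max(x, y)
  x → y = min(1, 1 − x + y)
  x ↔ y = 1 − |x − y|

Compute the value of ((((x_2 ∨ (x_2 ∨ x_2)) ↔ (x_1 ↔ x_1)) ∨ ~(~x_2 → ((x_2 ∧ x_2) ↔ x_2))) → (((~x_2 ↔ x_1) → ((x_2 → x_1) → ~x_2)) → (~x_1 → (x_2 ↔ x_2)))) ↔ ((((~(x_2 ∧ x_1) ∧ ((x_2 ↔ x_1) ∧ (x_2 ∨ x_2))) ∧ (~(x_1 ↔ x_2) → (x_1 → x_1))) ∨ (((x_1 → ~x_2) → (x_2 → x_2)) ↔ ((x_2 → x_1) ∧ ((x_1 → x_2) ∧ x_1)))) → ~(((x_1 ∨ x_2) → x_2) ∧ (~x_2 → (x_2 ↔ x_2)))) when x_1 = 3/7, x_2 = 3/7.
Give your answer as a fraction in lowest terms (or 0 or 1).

x_2 ∨ x_2 = 3/7 ∨ 3/7 = 3/7
x_2 ∨ (x_2 ∨ x_2) = 3/7 ∨ 3/7 = 3/7
x_1 ↔ x_1 = 3/7 ↔ 3/7 = 1
(x_2 ∨ (x_2 ∨ x_2)) ↔ (x_1 ↔ x_1) = 3/7 ↔ 1 = 3/7
~x_2 = ~3/7 = 4/7
x_2 ∧ x_2 = 3/7 ∧ 3/7 = 3/7
(x_2 ∧ x_2) ↔ x_2 = 3/7 ↔ 3/7 = 1
~x_2 → ((x_2 ∧ x_2) ↔ x_2) = 4/7 → 1 = 1
~(~x_2 → ((x_2 ∧ x_2) ↔ x_2)) = ~1 = 0
((x_2 ∨ (x_2 ∨ x_2)) ↔ (x_1 ↔ x_1)) ∨ ~(~x_2 → ((x_2 ∧ x_2) ↔ x_2)) = 3/7 ∨ 0 = 3/7
~x_2 = ~3/7 = 4/7
~x_2 ↔ x_1 = 4/7 ↔ 3/7 = 6/7
x_2 → x_1 = 3/7 → 3/7 = 1
~x_2 = ~3/7 = 4/7
(x_2 → x_1) → ~x_2 = 1 → 4/7 = 4/7
(~x_2 ↔ x_1) → ((x_2 → x_1) → ~x_2) = 6/7 → 4/7 = 5/7
~x_1 = ~3/7 = 4/7
x_2 ↔ x_2 = 3/7 ↔ 3/7 = 1
~x_1 → (x_2 ↔ x_2) = 4/7 → 1 = 1
((~x_2 ↔ x_1) → ((x_2 → x_1) → ~x_2)) → (~x_1 → (x_2 ↔ x_2)) = 5/7 → 1 = 1
(((x_2 ∨ (x_2 ∨ x_2)) ↔ (x_1 ↔ x_1)) ∨ ~(~x_2 → ((x_2 ∧ x_2) ↔ x_2))) → (((~x_2 ↔ x_1) → ((x_2 → x_1) → ~x_2)) → (~x_1 → (x_2 ↔ x_2))) = 3/7 → 1 = 1
x_2 ∧ x_1 = 3/7 ∧ 3/7 = 3/7
~(x_2 ∧ x_1) = ~3/7 = 4/7
x_2 ↔ x_1 = 3/7 ↔ 3/7 = 1
x_2 ∨ x_2 = 3/7 ∨ 3/7 = 3/7
(x_2 ↔ x_1) ∧ (x_2 ∨ x_2) = 1 ∧ 3/7 = 3/7
~(x_2 ∧ x_1) ∧ ((x_2 ↔ x_1) ∧ (x_2 ∨ x_2)) = 4/7 ∧ 3/7 = 3/7
x_1 ↔ x_2 = 3/7 ↔ 3/7 = 1
~(x_1 ↔ x_2) = ~1 = 0
x_1 → x_1 = 3/7 → 3/7 = 1
~(x_1 ↔ x_2) → (x_1 → x_1) = 0 → 1 = 1
(~(x_2 ∧ x_1) ∧ ((x_2 ↔ x_1) ∧ (x_2 ∨ x_2))) ∧ (~(x_1 ↔ x_2) → (x_1 → x_1)) = 3/7 ∧ 1 = 3/7
~x_2 = ~3/7 = 4/7
x_1 → ~x_2 = 3/7 → 4/7 = 1
x_2 → x_2 = 3/7 → 3/7 = 1
(x_1 → ~x_2) → (x_2 → x_2) = 1 → 1 = 1
x_2 → x_1 = 3/7 → 3/7 = 1
x_1 → x_2 = 3/7 → 3/7 = 1
(x_1 → x_2) ∧ x_1 = 1 ∧ 3/7 = 3/7
(x_2 → x_1) ∧ ((x_1 → x_2) ∧ x_1) = 1 ∧ 3/7 = 3/7
((x_1 → ~x_2) → (x_2 → x_2)) ↔ ((x_2 → x_1) ∧ ((x_1 → x_2) ∧ x_1)) = 1 ↔ 3/7 = 3/7
((~(x_2 ∧ x_1) ∧ ((x_2 ↔ x_1) ∧ (x_2 ∨ x_2))) ∧ (~(x_1 ↔ x_2) → (x_1 → x_1))) ∨ (((x_1 → ~x_2) → (x_2 → x_2)) ↔ ((x_2 → x_1) ∧ ((x_1 → x_2) ∧ x_1))) = 3/7 ∨ 3/7 = 3/7
x_1 ∨ x_2 = 3/7 ∨ 3/7 = 3/7
(x_1 ∨ x_2) → x_2 = 3/7 → 3/7 = 1
~x_2 = ~3/7 = 4/7
x_2 ↔ x_2 = 3/7 ↔ 3/7 = 1
~x_2 → (x_2 ↔ x_2) = 4/7 → 1 = 1
((x_1 ∨ x_2) → x_2) ∧ (~x_2 → (x_2 ↔ x_2)) = 1 ∧ 1 = 1
~(((x_1 ∨ x_2) → x_2) ∧ (~x_2 → (x_2 ↔ x_2))) = ~1 = 0
(((~(x_2 ∧ x_1) ∧ ((x_2 ↔ x_1) ∧ (x_2 ∨ x_2))) ∧ (~(x_1 ↔ x_2) → (x_1 → x_1))) ∨ (((x_1 → ~x_2) → (x_2 → x_2)) ↔ ((x_2 → x_1) ∧ ((x_1 → x_2) ∧ x_1)))) → ~(((x_1 ∨ x_2) → x_2) ∧ (~x_2 → (x_2 ↔ x_2))) = 3/7 → 0 = 4/7
((((x_2 ∨ (x_2 ∨ x_2)) ↔ (x_1 ↔ x_1)) ∨ ~(~x_2 → ((x_2 ∧ x_2) ↔ x_2))) → (((~x_2 ↔ x_1) → ((x_2 → x_1) → ~x_2)) → (~x_1 → (x_2 ↔ x_2)))) ↔ ((((~(x_2 ∧ x_1) ∧ ((x_2 ↔ x_1) ∧ (x_2 ∨ x_2))) ∧ (~(x_1 ↔ x_2) → (x_1 → x_1))) ∨ (((x_1 → ~x_2) → (x_2 → x_2)) ↔ ((x_2 → x_1) ∧ ((x_1 → x_2) ∧ x_1)))) → ~(((x_1 ∨ x_2) → x_2) ∧ (~x_2 → (x_2 ↔ x_2)))) = 1 ↔ 4/7 = 4/7

4/7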